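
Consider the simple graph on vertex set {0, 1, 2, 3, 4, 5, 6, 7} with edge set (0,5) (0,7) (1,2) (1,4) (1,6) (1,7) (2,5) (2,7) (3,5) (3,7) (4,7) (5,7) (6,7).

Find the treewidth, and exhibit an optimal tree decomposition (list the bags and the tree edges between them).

The largest bag has 3 vertices, giving width 2; this decomposition certifies tw(G) ≤ 2. For the lower bound, the 3 vertices {0, 5, 7} are pairwise adjacent, and any tree decomposition puts a clique entirely inside one bag — forcing width ≥ 2. Hence tw(G) = 2 exactly.

Treewidth 2.
One such decomposition:
Bags: B1 = {1, 2, 7}  B2 = {2, 5, 7}  B3 = {1, 6, 7}  B4 = {1, 4, 7}  B5 = {3, 5, 7}  B6 = {0, 5, 7}
Tree: B1–B2, B1–B3, B3–B4, B2–B5, B5–B6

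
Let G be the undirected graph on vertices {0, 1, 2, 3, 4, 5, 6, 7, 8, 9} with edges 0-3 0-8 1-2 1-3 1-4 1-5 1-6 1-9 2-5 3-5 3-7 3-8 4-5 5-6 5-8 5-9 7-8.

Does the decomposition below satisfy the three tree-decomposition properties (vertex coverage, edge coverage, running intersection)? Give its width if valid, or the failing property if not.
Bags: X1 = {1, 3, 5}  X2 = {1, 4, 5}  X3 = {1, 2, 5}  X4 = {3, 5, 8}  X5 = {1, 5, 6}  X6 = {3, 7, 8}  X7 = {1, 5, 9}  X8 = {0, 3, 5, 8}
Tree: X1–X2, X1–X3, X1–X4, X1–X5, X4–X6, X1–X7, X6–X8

No — bags containing vertex 5 are not connected in the tree.

A tree decomposition must satisfy three properties: every vertex lies in some bag; for every edge, both endpoints lie together in some bag; and for every vertex, the bags containing it form a connected subtree. Here bags containing vertex 5 are not connected in the tree, so the decomposition is invalid.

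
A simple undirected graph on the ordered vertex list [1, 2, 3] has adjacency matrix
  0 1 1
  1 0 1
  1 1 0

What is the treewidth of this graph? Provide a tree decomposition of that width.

Treewidth 2.
One optimal decomposition is:
Bags: B1 = {1, 2, 3}
Tree: (single bag)

A single bag containing all 3 vertices is trivially a valid decomposition of width 2. Conversely, {1, 2, 3} is a clique of size 3, and the vertices of any clique must share a bag in every tree decomposition; so some bag has ≥ 3 vertices and tw(G) ≥ 2. The upper and lower bounds meet at 2, so that is the treewidth.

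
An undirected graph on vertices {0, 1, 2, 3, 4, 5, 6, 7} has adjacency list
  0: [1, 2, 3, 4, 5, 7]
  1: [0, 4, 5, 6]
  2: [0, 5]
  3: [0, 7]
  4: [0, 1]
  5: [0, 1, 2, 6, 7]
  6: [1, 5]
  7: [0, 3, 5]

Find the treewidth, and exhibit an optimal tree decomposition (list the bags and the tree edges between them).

Each bag holds 3 vertices, so the decomposition has width 2, which upper-bounds the treewidth. On the other hand G contains the 3-clique {0, 3, 7}. A clique must lie in a single bag of any decomposition, so no decomposition can have width below 2. Combining the bounds, tw(G) = 2.

Treewidth 2.
One such decomposition:
Bags: B1 = {0, 1, 5}  B2 = {0, 2, 5}  B3 = {0, 1, 4}  B4 = {1, 5, 6}  B5 = {0, 5, 7}  B6 = {0, 3, 7}
Tree: B1–B2, B1–B3, B1–B4, B2–B5, B5–B6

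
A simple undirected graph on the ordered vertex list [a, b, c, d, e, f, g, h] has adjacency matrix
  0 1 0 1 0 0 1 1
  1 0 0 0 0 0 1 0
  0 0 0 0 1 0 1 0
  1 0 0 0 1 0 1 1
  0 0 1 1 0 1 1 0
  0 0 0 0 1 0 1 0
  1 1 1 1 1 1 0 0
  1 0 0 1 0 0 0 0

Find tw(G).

2

A width-2 tree decomposition is:
Bags: B1 = {a, d, g}  B2 = {a, b, g}  B3 = {d, e, g}  B4 = {a, d, h}  B5 = {c, e, g}  B6 = {e, f, g}
Tree: B1–B2, B1–B3, B1–B4, B3–B5, B5–B6
Each bag holds 3 vertices, so the decomposition has width 2, which upper-bounds the treewidth. For the lower bound, the 3 vertices {d, e, g} are pairwise adjacent, and any tree decomposition puts a clique entirely inside one bag — forcing width ≥ 2. Combining the bounds, tw(G) = 2.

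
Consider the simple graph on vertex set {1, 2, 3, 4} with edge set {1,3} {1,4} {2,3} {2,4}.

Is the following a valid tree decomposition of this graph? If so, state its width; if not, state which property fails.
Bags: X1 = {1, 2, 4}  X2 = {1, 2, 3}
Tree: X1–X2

Yes; width 2.

Checking the three conditions: (i) the bags cover all of {1, 2, 3, 4}; (ii) for each edge, some bag contains both endpoints; (iii) the bags containing any fixed vertex form a subtree. All hold, so the decomposition is valid with width 3 − 1 = 2.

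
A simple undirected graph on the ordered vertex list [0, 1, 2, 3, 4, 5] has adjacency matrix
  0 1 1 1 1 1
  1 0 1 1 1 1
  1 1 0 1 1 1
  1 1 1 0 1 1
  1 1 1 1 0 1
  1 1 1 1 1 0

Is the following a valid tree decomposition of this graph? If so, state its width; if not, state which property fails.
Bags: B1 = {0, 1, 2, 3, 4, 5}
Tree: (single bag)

Checking the three conditions: (i) the bags cover all of {0, 1, 2, 3, 4, 5}; (ii) for each edge, some bag contains both endpoints; (iii) the bags containing any fixed vertex form a subtree. All hold, so the decomposition is valid with width 6 − 1 = 5.

Yes; width 5.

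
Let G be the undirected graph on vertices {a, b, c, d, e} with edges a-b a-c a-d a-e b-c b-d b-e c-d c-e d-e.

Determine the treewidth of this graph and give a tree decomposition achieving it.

Treewidth 4.
One such decomposition:
Bags: B1 = {a, b, c, d, e}
Tree: (single bag)

A single bag containing all 5 vertices is trivially a valid decomposition of width 4. Conversely, {a, b, c, d, e} is a clique of size 5, and the vertices of any clique must share a bag in every tree decomposition; so some bag has ≥ 5 vertices and tw(G) ≥ 4. Therefore the treewidth is 4.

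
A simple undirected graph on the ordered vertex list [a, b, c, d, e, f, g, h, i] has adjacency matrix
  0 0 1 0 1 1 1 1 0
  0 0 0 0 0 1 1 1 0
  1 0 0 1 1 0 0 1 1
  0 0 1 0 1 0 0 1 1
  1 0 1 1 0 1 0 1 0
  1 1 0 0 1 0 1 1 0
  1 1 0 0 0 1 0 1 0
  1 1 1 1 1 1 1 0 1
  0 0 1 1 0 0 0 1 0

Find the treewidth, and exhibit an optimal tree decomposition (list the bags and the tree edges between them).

Treewidth 3.
Bags: B1 = {a, e, f, h}  B2 = {a, c, e, h}  B3 = {c, d, e, h}  B4 = {a, f, g, h}  B5 = {b, f, g, h}  B6 = {c, d, h, i}
Tree: B1–B2, B2–B3, B1–B4, B4–B5, B3–B6

Every bag has size at most 4, so the width is 4 − 1 = 3 and tw(G) ≤ 3. On the other hand G contains the 4-clique {c, d, e, h}. A clique must lie in a single bag of any decomposition, so no decomposition can have width below 3. The upper and lower bounds meet at 3, so that is the treewidth.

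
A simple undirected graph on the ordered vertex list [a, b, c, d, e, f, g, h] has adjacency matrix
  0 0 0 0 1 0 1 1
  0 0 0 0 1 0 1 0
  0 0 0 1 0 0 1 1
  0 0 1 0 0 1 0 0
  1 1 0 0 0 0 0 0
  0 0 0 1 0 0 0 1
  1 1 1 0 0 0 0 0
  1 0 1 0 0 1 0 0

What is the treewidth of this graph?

2

A width-2 tree decomposition is:
Bags: B1 = {c, d, f}  B2 = {c, f, h}  B3 = {c, g, h}  B4 = {a, g, h}  B5 = {a, b, g}  B6 = {a, b, e}
Tree: B1–B2, B2–B3, B3–B4, B4–B5, B5–B6
Every bag has size at most 3, so the width is 3 − 1 = 2 and tw(G) ≤ 2. Since d–f–h–c–d is a cycle in G, G is not acyclic. Forests are exactly the graphs of treewidth ≤ 1, so tw(G) ≥ 2. Combining the bounds, tw(G) = 2.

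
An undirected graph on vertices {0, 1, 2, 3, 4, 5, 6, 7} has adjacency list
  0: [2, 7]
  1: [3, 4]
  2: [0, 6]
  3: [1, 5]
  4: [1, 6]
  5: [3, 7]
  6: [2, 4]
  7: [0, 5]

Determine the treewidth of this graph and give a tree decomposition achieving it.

Treewidth 2.
One optimal decomposition is:
Bags: B1 = {0, 2, 6}  B2 = {0, 4, 6}  B3 = {0, 1, 4}  B4 = {0, 1, 3}  B5 = {0, 3, 5}  B6 = {0, 5, 7}
Tree: B1–B2, B2–B3, B3–B4, B4–B5, B5–B6

The largest bag has 3 vertices, giving width 2; this decomposition certifies tw(G) ≤ 2. For the lower bound, G contains the cycle 0–2–6–4–1–3–5–7–0, so G is not a forest; only forests have treewidth ≤ 1, hence tw(G) ≥ 2. The upper and lower bounds meet at 2, so that is the treewidth.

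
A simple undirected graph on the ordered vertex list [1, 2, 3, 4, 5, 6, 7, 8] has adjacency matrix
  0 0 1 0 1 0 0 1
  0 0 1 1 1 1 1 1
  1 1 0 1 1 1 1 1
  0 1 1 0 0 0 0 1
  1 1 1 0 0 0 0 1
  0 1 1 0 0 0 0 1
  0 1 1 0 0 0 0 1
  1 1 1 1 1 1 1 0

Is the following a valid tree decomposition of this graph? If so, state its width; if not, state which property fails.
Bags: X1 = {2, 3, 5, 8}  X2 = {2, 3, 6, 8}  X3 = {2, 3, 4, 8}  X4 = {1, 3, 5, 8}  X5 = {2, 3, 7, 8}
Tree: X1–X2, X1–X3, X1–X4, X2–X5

Every vertex of G appears in some bag (union = {1, 2, 3, 4, 5, 6, 7, 8}); every edge is covered by a bag; and for each vertex v the set of bags containing v is connected in the bag tree. The decomposition is therefore valid. The largest bag has 4 vertices, so the width is 3.

Yes; width 3.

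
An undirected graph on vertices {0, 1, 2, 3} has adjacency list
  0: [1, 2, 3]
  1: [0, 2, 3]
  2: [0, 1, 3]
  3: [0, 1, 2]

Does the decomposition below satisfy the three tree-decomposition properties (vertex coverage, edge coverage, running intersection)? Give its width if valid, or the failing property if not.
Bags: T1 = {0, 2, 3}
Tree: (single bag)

No — vertex 1 appears in no bag.

A tree decomposition must satisfy three properties: every vertex lies in some bag; for every edge, both endpoints lie together in some bag; and for every vertex, the bags containing it form a connected subtree. Here vertex 1 appears in no bag, so the decomposition is invalid.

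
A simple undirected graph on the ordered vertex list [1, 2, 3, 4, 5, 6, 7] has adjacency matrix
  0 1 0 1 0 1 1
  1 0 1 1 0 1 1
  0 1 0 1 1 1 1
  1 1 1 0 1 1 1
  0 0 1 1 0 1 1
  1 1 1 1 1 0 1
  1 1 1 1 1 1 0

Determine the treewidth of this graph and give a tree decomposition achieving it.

Treewidth 4.
One optimal decomposition is:
Bags: B1 = {2, 3, 4, 6, 7}  B2 = {1, 2, 4, 6, 7}  B3 = {3, 4, 5, 6, 7}
Tree: B1–B2, B1–B3

Every bag has size at most 5, so the width is 5 − 1 = 4 and tw(G) ≤ 4. For the lower bound, the 5 vertices {1, 2, 4, 6, 7} are pairwise adjacent, and any tree decomposition puts a clique entirely inside one bag — forcing width ≥ 4. Combining the bounds, tw(G) = 4.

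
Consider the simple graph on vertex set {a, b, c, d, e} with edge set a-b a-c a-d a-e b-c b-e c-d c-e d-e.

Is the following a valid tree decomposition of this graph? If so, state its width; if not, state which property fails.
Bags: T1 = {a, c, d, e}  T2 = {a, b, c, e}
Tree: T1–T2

Every vertex of G appears in some bag (union = {a, b, c, d, e}); every edge is covered by a bag; and for each vertex v the set of bags containing v is connected in the bag tree. The decomposition is therefore valid. The largest bag has 4 vertices, so the width is 3.

Yes; width 3.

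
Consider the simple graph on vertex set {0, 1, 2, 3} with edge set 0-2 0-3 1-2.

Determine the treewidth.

1

A width-1 tree decomposition is:
Bags: B1 = {1, 2}  B2 = {0, 2}  B3 = {0, 3}
Tree: B1–B2, B2–B3
Every bag has size at most 2, so the width is 2 − 1 = 1 and tw(G) ≤ 1. Any graph with an edge has treewidth ≥ 1, and G has the edge 2–1. Combining the bounds, tw(G) = 1.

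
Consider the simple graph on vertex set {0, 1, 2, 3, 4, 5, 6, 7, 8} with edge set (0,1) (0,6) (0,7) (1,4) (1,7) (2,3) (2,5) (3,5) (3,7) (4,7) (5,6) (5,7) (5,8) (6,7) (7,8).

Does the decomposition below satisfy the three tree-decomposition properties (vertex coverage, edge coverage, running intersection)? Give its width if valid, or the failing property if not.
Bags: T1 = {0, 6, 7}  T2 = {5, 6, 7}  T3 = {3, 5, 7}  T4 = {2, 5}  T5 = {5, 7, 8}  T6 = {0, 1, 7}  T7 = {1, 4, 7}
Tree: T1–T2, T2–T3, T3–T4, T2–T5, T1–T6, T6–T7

A tree decomposition must satisfy three properties: every vertex lies in some bag; for every edge, both endpoints lie together in some bag; and for every vertex, the bags containing it form a connected subtree. Here edge (3,2) lies in no bag, so the decomposition is invalid.

No — edge (3,2) lies in no bag.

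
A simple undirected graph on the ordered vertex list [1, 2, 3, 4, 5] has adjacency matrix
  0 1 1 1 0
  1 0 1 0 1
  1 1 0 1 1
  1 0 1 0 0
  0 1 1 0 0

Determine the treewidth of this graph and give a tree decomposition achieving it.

Every bag has size at most 3, so the width is 3 − 1 = 2 and tw(G) ≤ 2. Conversely, {1, 2, 3} is a clique of size 3, and the vertices of any clique must share a bag in every tree decomposition; so some bag has ≥ 3 vertices and tw(G) ≥ 2. Therefore the treewidth is 2.

Treewidth 2.
One optimal decomposition is:
Bags: B1 = {1, 3, 4}  B2 = {1, 2, 3}  B3 = {2, 3, 5}
Tree: B1–B2, B2–B3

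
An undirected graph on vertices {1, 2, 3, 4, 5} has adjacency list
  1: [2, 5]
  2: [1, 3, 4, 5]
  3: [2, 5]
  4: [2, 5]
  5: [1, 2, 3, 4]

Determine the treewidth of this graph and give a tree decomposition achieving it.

The largest bag has 3 vertices, giving width 2; this decomposition certifies tw(G) ≤ 2. Conversely, {1, 2, 5} is a clique of size 3, and the vertices of any clique must share a bag in every tree decomposition; so some bag has ≥ 3 vertices and tw(G) ≥ 2. Therefore the treewidth is 2.

Treewidth 2.
One optimal decomposition is:
Bags: B1 = {2, 3, 5}  B2 = {1, 2, 5}  B3 = {2, 4, 5}
Tree: B1–B2, B2–B3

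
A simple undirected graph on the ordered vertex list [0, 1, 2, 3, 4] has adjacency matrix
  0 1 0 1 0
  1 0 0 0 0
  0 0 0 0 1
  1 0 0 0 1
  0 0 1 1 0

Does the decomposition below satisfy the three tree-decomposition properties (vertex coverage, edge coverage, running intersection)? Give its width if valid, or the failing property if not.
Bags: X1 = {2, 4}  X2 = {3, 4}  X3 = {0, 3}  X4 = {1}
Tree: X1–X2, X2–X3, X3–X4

No — edge (0,1) lies in no bag.

A tree decomposition must satisfy three properties: every vertex lies in some bag; for every edge, both endpoints lie together in some bag; and for every vertex, the bags containing it form a connected subtree. Here edge (0,1) lies in no bag, so the decomposition is invalid.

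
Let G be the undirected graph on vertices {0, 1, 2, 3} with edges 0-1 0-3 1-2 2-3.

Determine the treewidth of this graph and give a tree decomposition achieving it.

Treewidth 2.
One such decomposition:
Bags: B1 = {0, 1, 3}  B2 = {1, 2, 3}
Tree: B1–B2

Every bag has size at most 3, so the width is 3 − 1 = 2 and tw(G) ≤ 2. Since 3–0–1–2–3 is a cycle in G, G is not acyclic. Forests are exactly the graphs of treewidth ≤ 1, so tw(G) ≥ 2. Therefore the treewidth is 2.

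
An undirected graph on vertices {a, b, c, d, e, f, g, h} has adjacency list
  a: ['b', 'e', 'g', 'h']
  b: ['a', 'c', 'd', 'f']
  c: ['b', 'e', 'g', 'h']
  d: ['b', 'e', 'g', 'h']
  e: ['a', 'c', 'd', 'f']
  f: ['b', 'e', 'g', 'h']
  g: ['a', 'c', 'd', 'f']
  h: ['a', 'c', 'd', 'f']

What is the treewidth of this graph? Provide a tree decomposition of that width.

Treewidth 4.
Bags: B1 = {a, b, e, g, h}  B2 = {b, d, e, g, h}  B3 = {b, c, e, g, h}  B4 = {b, e, f, g, h}
Tree: B1–B2, B2–B3, B3–B4

The largest bag has 5 vertices, giving width 4; this decomposition certifies tw(G) ≤ 4. For the lower bound: the 5 vertex sets {a,h}, {d,g}, {c,e}, {b}, {f} are disjoint, each induces a connected subgraph, and every pair is joined by at least one edge of G. Contracting each set to a single vertex therefore yields K_{5} as a minor, and since treewidth is minor-monotone, tw(G) ≥ tw(K_{5}) = 4. Hence tw(G) = 4 exactly.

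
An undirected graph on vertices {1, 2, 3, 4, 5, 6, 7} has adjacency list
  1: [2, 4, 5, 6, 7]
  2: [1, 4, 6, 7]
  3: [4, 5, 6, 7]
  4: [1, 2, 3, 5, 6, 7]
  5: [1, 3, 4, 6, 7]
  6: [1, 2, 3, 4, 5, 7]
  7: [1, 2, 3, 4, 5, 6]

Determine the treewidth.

A width-4 tree decomposition is:
Bags: B1 = {1, 4, 5, 6, 7}  B2 = {1, 2, 4, 6, 7}  B3 = {3, 4, 5, 6, 7}
Tree: B1–B2, B1–B3
Each bag holds 5 vertices, so the decomposition has width 4, which upper-bounds the treewidth. For the lower bound, the 5 vertices {1, 2, 4, 6, 7} are pairwise adjacent, and any tree decomposition puts a clique entirely inside one bag — forcing width ≥ 4. Therefore the treewidth is 4.

4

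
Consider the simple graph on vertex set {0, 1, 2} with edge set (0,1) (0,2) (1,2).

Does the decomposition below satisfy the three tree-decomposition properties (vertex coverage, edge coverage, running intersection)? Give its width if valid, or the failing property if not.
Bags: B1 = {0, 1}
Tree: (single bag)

A tree decomposition must satisfy three properties: every vertex lies in some bag; for every edge, both endpoints lie together in some bag; and for every vertex, the bags containing it form a connected subtree. Here vertex 2 appears in no bag, so the decomposition is invalid.

No — vertex 2 appears in no bag.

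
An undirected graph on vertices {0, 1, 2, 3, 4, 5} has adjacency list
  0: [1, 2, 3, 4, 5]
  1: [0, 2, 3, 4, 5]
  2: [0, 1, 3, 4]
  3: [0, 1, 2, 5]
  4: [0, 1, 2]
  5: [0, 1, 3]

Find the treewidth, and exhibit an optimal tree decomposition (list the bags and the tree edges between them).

Every bag has size at most 4, so the width is 4 − 1 = 3 and tw(G) ≤ 3. On the other hand G contains the 4-clique {0, 1, 2, 3}. A clique must lie in a single bag of any decomposition, so no decomposition can have width below 3. Therefore the treewidth is 3.

Treewidth 3.
One such decomposition:
Bags: B1 = {0, 1, 2, 3}  B2 = {0, 1, 3, 5}  B3 = {0, 1, 2, 4}
Tree: B1–B2, B1–B3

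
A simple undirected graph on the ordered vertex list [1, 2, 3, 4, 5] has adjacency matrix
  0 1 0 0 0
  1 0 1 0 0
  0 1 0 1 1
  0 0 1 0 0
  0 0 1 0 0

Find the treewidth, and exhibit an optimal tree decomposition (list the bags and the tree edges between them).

Each bag holds 2 vertices, so the decomposition has width 1, which upper-bounds the treewidth. Any graph with an edge has treewidth ≥ 1, and G has the edge 2–3. Combining the bounds, tw(G) = 1.

Treewidth 1.
One such decomposition:
Bags: B1 = {2, 3}  B2 = {3, 4}  B3 = {3, 5}  B4 = {1, 2}
Tree: B1–B2, B1–B3, B1–B4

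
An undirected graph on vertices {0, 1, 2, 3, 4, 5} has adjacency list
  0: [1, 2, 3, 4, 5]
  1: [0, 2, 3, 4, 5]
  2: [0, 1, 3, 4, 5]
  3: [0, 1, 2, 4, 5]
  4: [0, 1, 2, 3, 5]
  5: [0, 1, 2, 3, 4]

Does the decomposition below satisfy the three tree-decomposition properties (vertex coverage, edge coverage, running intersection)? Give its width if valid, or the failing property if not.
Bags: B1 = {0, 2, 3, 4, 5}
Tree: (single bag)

No — vertex 1 appears in no bag.

A tree decomposition must satisfy three properties: every vertex lies in some bag; for every edge, both endpoints lie together in some bag; and for every vertex, the bags containing it form a connected subtree. Here vertex 1 appears in no bag, so the decomposition is invalid.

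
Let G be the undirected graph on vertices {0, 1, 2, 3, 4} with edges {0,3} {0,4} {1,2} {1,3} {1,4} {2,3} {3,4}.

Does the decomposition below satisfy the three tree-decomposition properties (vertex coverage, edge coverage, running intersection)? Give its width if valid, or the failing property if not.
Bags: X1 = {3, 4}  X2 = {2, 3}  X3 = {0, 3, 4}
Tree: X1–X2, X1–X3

A tree decomposition must satisfy three properties: every vertex lies in some bag; for every edge, both endpoints lie together in some bag; and for every vertex, the bags containing it form a connected subtree. Here vertex 1 appears in no bag, so the decomposition is invalid.

No — vertex 1 appears in no bag.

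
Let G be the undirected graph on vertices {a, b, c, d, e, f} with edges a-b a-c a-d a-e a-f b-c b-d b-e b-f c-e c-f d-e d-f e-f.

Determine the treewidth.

4

A width-4 tree decomposition is:
Bags: B1 = {a, b, c, e, f}  B2 = {a, b, d, e, f}
Tree: B1–B2
Each bag holds 5 vertices, so the decomposition has width 4, which upper-bounds the treewidth. For the lower bound, the 5 vertices {a, b, d, e, f} are pairwise adjacent, and any tree decomposition puts a clique entirely inside one bag — forcing width ≥ 4. Therefore the treewidth is 4.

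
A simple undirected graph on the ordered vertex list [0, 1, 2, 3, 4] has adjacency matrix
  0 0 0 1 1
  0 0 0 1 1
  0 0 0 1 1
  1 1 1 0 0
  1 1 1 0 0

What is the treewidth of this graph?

A width-2 tree decomposition is:
Bags: B1 = {1, 3, 4}  B2 = {2, 3, 4}  B3 = {0, 3, 4}
Tree: B1–B2, B2–B3
The largest bag has 3 vertices, giving width 2; this decomposition certifies tw(G) ≤ 2. The edges 1–3–2–4–1 form a cycle, so G is not a tree and its treewidth is at least 2. The upper and lower bounds meet at 2, so that is the treewidth.

2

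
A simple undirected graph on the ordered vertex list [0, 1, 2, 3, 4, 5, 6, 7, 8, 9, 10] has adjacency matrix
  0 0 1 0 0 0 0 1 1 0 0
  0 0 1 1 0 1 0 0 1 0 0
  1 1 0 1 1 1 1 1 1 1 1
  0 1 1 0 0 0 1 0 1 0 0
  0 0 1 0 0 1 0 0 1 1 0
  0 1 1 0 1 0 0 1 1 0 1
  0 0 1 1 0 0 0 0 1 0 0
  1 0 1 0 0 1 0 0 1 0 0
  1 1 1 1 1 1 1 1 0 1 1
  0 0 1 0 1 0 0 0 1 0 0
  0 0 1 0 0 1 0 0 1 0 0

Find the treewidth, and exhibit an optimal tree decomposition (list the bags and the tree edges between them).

Treewidth 3.
One optimal decomposition is:
Bags: B1 = {2, 4, 5, 8}  B2 = {2, 4, 8, 9}  B3 = {1, 2, 5, 8}  B4 = {1, 2, 3, 8}  B5 = {2, 3, 6, 8}  B6 = {2, 5, 7, 8}  B7 = {0, 2, 7, 8}  B8 = {2, 5, 8, 10}
Tree: B1–B2, B1–B3, B3–B4, B4–B5, B3–B6, B6–B7, B1–B8

Every bag has size at most 4, so the width is 4 − 1 = 3 and tw(G) ≤ 3. On the other hand G contains the 4-clique {0, 2, 7, 8}. A clique must lie in a single bag of any decomposition, so no decomposition can have width below 3. Therefore the treewidth is 3.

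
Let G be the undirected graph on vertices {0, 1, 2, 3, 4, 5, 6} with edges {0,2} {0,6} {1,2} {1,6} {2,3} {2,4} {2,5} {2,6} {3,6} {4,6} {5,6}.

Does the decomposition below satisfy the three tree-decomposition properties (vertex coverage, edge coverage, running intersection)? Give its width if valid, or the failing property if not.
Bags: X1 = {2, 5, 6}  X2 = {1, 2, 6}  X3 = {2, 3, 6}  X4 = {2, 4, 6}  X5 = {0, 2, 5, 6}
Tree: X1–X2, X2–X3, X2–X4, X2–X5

No — bags containing vertex 5 are not connected in the tree.

A tree decomposition must satisfy three properties: every vertex lies in some bag; for every edge, both endpoints lie together in some bag; and for every vertex, the bags containing it form a connected subtree. Here bags containing vertex 5 are not connected in the tree, so the decomposition is invalid.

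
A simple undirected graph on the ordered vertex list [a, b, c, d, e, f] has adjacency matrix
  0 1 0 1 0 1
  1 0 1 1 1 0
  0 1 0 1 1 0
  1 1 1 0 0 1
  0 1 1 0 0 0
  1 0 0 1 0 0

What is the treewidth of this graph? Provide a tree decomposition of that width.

Treewidth 2.
Bags: B1 = {a, b, d}  B2 = {a, d, f}  B3 = {b, c, d}  B4 = {b, c, e}
Tree: B1–B2, B1–B3, B3–B4

The largest bag has 3 vertices, giving width 2; this decomposition certifies tw(G) ≤ 2. For the lower bound, the 3 vertices {b, c, d} are pairwise adjacent, and any tree decomposition puts a clique entirely inside one bag — forcing width ≥ 2. The upper and lower bounds meet at 2, so that is the treewidth.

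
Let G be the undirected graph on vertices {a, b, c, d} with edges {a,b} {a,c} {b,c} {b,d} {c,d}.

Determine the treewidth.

A width-2 tree decomposition is:
Bags: B1 = {a, b, c}  B2 = {b, c, d}
Tree: B1–B2
Every bag has size at most 3, so the width is 3 − 1 = 2 and tw(G) ≤ 2. On the other hand G contains the 3-clique {b, c, d}. A clique must lie in a single bag of any decomposition, so no decomposition can have width below 2. Combining the bounds, tw(G) = 2.

2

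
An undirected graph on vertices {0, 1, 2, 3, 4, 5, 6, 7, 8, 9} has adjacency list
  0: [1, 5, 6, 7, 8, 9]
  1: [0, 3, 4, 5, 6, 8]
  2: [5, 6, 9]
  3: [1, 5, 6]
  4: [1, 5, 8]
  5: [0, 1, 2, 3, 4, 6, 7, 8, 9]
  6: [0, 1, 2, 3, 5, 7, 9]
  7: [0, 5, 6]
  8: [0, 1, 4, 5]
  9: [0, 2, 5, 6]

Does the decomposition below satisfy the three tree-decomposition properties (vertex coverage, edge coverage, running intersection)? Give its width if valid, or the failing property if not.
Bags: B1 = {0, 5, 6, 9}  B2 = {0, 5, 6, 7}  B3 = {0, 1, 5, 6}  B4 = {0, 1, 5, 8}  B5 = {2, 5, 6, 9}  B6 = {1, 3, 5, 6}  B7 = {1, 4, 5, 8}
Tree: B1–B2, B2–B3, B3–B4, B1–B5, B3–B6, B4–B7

Yes; width 3.

Checking the three conditions: (i) the bags cover all of {0, 1, 2, 3, 4, 5, 6, 7, 8, 9}; (ii) for each edge, some bag contains both endpoints; (iii) the bags containing any fixed vertex form a subtree. All hold, so the decomposition is valid with width 4 − 1 = 3.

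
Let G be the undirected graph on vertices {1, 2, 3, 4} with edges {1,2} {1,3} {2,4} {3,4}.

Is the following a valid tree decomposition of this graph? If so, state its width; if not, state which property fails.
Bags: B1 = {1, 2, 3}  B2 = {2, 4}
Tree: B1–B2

No — edge (3,4) lies in no bag.

A tree decomposition must satisfy three properties: every vertex lies in some bag; for every edge, both endpoints lie together in some bag; and for every vertex, the bags containing it form a connected subtree. Here edge (3,4) lies in no bag, so the decomposition is invalid.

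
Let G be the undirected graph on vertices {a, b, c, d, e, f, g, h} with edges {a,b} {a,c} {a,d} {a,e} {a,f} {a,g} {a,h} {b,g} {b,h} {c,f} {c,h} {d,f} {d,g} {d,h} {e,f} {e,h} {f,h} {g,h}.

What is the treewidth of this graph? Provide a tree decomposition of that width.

Each bag holds 4 vertices, so the decomposition has width 3, which upper-bounds the treewidth. For the lower bound, the 4 vertices {a, d, g, h} are pairwise adjacent, and any tree decomposition puts a clique entirely inside one bag — forcing width ≥ 3. Hence tw(G) = 3 exactly.

Treewidth 3.
Bags: B1 = {a, c, f, h}  B2 = {a, d, f, h}  B3 = {a, d, g, h}  B4 = {a, e, f, h}  B5 = {a, b, g, h}
Tree: B1–B2, B2–B3, B2–B4, B3–B5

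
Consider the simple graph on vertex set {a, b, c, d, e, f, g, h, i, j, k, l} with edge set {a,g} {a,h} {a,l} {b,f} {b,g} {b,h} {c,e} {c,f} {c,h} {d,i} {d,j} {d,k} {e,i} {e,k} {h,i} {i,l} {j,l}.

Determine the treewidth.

A width-3 tree decomposition is:
Bags: B1 = {d, e, j, k}  B2 = {d, e, i, j}  B3 = {e, i, j, l}  B4 = {c, e, i, l}  B5 = {c, h, i, l}  B6 = {a, c, h, l}  B7 = {a, c, f, h}  B8 = {a, b, f, h}  B9 = {a, b, f, g}
Tree: B1–B2, B2–B3, B3–B4, B4–B5, B5–B6, B6–B7, B7–B8, B8–B9
Every bag has size at most 4, so the width is 4 − 1 = 3 and tw(G) ≤ 3. For the lower bound: the 4 vertex sets {d,j,k}, {e}, {i}, {a,c,h,l} are disjoint, each induces a connected subgraph, and every pair is joined by at least one edge of G. Contracting each set to a single vertex therefore yields K_{4} as a minor, and since treewidth is minor-monotone, tw(G) ≥ tw(K_{4}) = 3. Therefore the treewidth is 3.

3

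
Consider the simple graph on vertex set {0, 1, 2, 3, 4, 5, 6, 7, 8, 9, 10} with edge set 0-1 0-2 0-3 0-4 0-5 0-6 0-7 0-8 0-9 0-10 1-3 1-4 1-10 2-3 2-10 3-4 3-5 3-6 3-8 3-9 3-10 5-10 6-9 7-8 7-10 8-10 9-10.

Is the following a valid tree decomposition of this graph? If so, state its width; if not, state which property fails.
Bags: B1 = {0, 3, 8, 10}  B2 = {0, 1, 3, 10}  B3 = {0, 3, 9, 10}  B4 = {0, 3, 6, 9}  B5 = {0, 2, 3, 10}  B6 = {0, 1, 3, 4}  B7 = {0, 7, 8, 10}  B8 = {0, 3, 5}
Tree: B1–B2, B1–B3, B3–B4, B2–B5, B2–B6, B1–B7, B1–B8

A tree decomposition must satisfy three properties: every vertex lies in some bag; for every edge, both endpoints lie together in some bag; and for every vertex, the bags containing it form a connected subtree. Here edge (10,5) lies in no bag, so the decomposition is invalid.

No — edge (10,5) lies in no bag.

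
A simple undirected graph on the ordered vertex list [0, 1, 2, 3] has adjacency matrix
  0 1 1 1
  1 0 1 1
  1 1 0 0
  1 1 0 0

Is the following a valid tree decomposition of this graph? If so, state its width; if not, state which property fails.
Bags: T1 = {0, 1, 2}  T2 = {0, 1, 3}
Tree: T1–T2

Every vertex of G appears in some bag (union = {0, 1, 2, 3}); every edge is covered by a bag; and for each vertex v the set of bags containing v is connected in the bag tree. The decomposition is therefore valid. The largest bag has 3 vertices, so the width is 2.

Yes; width 2.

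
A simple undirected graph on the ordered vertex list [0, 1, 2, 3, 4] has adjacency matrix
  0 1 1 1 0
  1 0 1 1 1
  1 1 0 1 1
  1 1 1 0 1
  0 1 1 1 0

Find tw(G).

A width-3 tree decomposition is:
Bags: B1 = {0, 1, 2, 3}  B2 = {1, 2, 3, 4}
Tree: B1–B2
Each bag holds 4 vertices, so the decomposition has width 3, which upper-bounds the treewidth. Conversely, {0, 1, 2, 3} is a clique of size 4, and the vertices of any clique must share a bag in every tree decomposition; so some bag has ≥ 4 vertices and tw(G) ≥ 3. Hence tw(G) = 3 exactly.

3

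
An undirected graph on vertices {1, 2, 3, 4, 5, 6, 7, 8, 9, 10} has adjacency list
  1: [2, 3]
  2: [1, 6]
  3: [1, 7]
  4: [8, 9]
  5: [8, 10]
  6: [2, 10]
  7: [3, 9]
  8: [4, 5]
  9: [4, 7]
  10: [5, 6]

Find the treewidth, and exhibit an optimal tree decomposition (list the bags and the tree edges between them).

Each bag holds 3 vertices, so the decomposition has width 2, which upper-bounds the treewidth. For the lower bound, G contains the cycle 2–1–3–7–9–4–8–5–10–6–2, so G is not a forest; only forests have treewidth ≤ 1, hence tw(G) ≥ 2. Therefore the treewidth is 2.

Treewidth 2.
One optimal decomposition is:
Bags: B1 = {1, 2, 3}  B2 = {2, 3, 7}  B3 = {2, 7, 9}  B4 = {2, 4, 9}  B5 = {2, 4, 8}  B6 = {2, 5, 8}  B7 = {2, 5, 10}  B8 = {2, 6, 10}
Tree: B1–B2, B2–B3, B3–B4, B4–B5, B5–B6, B6–B7, B7–B8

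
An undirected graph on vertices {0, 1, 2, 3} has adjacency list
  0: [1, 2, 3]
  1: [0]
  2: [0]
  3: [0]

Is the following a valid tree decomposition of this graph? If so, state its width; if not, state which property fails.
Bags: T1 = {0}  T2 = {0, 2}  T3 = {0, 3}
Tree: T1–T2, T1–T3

A tree decomposition must satisfy three properties: every vertex lies in some bag; for every edge, both endpoints lie together in some bag; and for every vertex, the bags containing it form a connected subtree. Here vertex 1 appears in no bag, so the decomposition is invalid.

No — vertex 1 appears in no bag.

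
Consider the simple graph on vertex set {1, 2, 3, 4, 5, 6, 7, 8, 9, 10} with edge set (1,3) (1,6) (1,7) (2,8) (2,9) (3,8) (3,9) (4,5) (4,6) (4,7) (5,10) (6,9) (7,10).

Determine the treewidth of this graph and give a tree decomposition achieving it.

Treewidth 2.
Bags: B1 = {2, 8, 9}  B2 = {3, 8, 9}  B3 = {3, 6, 9}  B4 = {1, 3, 6}  B5 = {1, 4, 6}  B6 = {1, 4, 7}  B7 = {4, 5, 7}  B8 = {5, 7, 10}
Tree: B1–B2, B2–B3, B3–B4, B4–B5, B5–B6, B6–B7, B7–B8

The largest bag has 3 vertices, giving width 2; this decomposition certifies tw(G) ≤ 2. The edges 2–8–3–9–2 form a cycle, so G is not a tree and its treewidth is at least 2. Hence tw(G) = 2 exactly.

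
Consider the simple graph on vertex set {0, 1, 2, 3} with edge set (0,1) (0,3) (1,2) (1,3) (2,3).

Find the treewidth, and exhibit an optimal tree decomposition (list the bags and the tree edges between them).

Treewidth 2.
One such decomposition:
Bags: B1 = {1, 2, 3}  B2 = {0, 1, 3}
Tree: B1–B2

Each bag holds 3 vertices, so the decomposition has width 2, which upper-bounds the treewidth. For the lower bound, the 3 vertices {0, 1, 3} are pairwise adjacent, and any tree decomposition puts a clique entirely inside one bag — forcing width ≥ 2. Combining the bounds, tw(G) = 2.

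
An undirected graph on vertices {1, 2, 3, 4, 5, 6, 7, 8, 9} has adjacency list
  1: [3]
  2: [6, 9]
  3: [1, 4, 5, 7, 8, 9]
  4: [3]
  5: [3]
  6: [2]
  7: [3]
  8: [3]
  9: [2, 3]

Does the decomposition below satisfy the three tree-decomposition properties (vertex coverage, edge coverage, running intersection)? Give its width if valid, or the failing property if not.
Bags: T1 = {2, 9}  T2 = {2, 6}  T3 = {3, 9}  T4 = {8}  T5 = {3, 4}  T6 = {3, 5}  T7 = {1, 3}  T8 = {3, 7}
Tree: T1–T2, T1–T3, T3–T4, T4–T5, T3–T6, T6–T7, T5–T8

No — edge (3,8) lies in no bag.

A tree decomposition must satisfy three properties: every vertex lies in some bag; for every edge, both endpoints lie together in some bag; and for every vertex, the bags containing it form a connected subtree. Here edge (3,8) lies in no bag, so the decomposition is invalid.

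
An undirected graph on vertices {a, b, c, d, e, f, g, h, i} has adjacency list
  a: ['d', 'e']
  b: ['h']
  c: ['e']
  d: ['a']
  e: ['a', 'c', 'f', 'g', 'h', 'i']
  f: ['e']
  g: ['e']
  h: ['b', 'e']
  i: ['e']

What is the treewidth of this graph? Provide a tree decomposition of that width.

Treewidth 1.
Bags: B1 = {e, i}  B2 = {a, e}  B3 = {e, g}  B4 = {e, h}  B5 = {b, h}  B6 = {c, e}  B7 = {a, d}  B8 = {e, f}
Tree: B1–B2, B1–B3, B1–B4, B4–B5, B1–B6, B2–B7, B4–B8

Every bag has size at most 2, so the width is 2 − 1 = 1 and tw(G) ≤ 1. G has an edge, so its treewidth is at least 1. Combining the bounds, tw(G) = 1.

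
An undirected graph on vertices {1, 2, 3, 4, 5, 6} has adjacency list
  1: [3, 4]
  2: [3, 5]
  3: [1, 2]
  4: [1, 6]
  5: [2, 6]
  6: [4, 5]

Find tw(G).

2

A width-2 tree decomposition is:
Bags: B1 = {1, 2, 3}  B2 = {1, 2, 4}  B3 = {2, 4, 6}  B4 = {2, 5, 6}
Tree: B1–B2, B2–B3, B3–B4
Every bag has size at most 3, so the width is 3 − 1 = 2 and tw(G) ≤ 2. For the lower bound, G contains the cycle 2–3–1–4–6–5–2, so G is not a forest; only forests have treewidth ≤ 1, hence tw(G) ≥ 2. The upper and lower bounds meet at 2, so that is the treewidth.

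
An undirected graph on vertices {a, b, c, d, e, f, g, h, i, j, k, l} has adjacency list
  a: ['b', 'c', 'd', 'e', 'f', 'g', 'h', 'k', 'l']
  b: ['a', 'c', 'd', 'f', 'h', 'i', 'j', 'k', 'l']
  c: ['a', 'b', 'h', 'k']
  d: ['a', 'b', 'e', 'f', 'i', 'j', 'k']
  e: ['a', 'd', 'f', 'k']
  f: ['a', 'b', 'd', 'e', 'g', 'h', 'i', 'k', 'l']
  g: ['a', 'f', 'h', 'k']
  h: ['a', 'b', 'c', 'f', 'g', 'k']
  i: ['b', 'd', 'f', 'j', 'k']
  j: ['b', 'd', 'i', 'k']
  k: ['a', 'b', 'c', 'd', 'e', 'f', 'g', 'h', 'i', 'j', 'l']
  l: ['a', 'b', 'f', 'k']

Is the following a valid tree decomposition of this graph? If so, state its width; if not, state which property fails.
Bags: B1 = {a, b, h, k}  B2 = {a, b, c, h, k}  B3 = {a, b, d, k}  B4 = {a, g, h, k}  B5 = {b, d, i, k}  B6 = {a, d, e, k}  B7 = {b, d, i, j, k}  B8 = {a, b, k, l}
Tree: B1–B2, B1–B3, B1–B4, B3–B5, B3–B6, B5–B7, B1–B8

A tree decomposition must satisfy three properties: every vertex lies in some bag; for every edge, both endpoints lie together in some bag; and for every vertex, the bags containing it form a connected subtree. Here vertex f appears in no bag, so the decomposition is invalid.

No — vertex f appears in no bag.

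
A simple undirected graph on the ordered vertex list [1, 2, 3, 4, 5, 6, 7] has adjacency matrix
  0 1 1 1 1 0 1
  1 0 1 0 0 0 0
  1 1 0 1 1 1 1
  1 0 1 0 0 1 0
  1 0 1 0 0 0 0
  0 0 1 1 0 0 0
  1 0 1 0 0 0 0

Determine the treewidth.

2

A width-2 tree decomposition is:
Bags: B1 = {3, 4, 6}  B2 = {1, 3, 4}  B3 = {1, 3, 7}  B4 = {1, 2, 3}  B5 = {1, 3, 5}
Tree: B1–B2, B2–B3, B3–B4, B3–B5
Each bag holds 3 vertices, so the decomposition has width 2, which upper-bounds the treewidth. On the other hand G contains the 3-clique {1, 2, 3}. A clique must lie in a single bag of any decomposition, so no decomposition can have width below 2. Hence tw(G) = 2 exactly.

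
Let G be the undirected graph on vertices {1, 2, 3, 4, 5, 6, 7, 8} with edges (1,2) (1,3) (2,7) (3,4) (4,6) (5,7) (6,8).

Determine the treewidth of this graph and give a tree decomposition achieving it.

Every bag has size at most 2, so the width is 2 − 1 = 1 and tw(G) ≤ 1. Since G has at least one edge (e.g. 5–7), it is not an edgeless graph, so tw(G) ≥ 1. Combining the bounds, tw(G) = 1.

Treewidth 1.
One such decomposition:
Bags: B1 = {5, 7}  B2 = {2, 7}  B3 = {1, 2}  B4 = {1, 3}  B5 = {3, 4}  B6 = {4, 6}  B7 = {6, 8}
Tree: B1–B2, B2–B3, B3–B4, B4–B5, B5–B6, B6–B7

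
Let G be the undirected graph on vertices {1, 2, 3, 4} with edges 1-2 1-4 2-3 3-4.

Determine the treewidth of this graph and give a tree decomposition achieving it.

Every bag has size at most 3, so the width is 3 − 1 = 2 and tw(G) ≤ 2. For the lower bound, G contains the cycle 1–4–3–2–1, so G is not a forest; only forests have treewidth ≤ 1, hence tw(G) ≥ 2. Hence tw(G) = 2 exactly.

Treewidth 2.
One optimal decomposition is:
Bags: B1 = {1, 3, 4}  B2 = {1, 2, 3}
Tree: B1–B2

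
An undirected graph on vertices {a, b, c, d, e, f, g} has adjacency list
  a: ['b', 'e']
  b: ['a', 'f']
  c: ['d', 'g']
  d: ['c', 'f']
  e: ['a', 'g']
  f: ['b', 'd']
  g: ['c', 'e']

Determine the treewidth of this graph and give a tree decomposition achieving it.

The largest bag has 3 vertices, giving width 2; this decomposition certifies tw(G) ≤ 2. The edges b–f–d–c–g–e–a–b form a cycle, so G is not a tree and its treewidth is at least 2. Hence tw(G) = 2 exactly.

Treewidth 2.
Bags: B1 = {b, d, f}  B2 = {b, c, d}  B3 = {b, c, g}  B4 = {b, e, g}  B5 = {a, b, e}
Tree: B1–B2, B2–B3, B3–B4, B4–B5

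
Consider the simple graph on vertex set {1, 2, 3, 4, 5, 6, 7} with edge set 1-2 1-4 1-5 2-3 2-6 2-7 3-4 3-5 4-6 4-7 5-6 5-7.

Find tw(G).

A width-3 tree decomposition is:
Bags: B1 = {2, 4, 5, 6}  B2 = {1, 2, 4, 5}  B3 = {2, 4, 5, 7}  B4 = {2, 3, 4, 5}
Tree: B1–B2, B2–B3, B3–B4
The largest bag has 4 vertices, giving width 3; this decomposition certifies tw(G) ≤ 3. For the lower bound: the 4 vertex sets {5,6}, {1,2}, {4}, {7} are disjoint, each induces a connected subgraph, and every pair is joined by at least one edge of G. Contracting each set to a single vertex therefore yields K_{4} as a minor, and since treewidth is minor-monotone, tw(G) ≥ tw(K_{4}) = 3. Combining the bounds, tw(G) = 3.

3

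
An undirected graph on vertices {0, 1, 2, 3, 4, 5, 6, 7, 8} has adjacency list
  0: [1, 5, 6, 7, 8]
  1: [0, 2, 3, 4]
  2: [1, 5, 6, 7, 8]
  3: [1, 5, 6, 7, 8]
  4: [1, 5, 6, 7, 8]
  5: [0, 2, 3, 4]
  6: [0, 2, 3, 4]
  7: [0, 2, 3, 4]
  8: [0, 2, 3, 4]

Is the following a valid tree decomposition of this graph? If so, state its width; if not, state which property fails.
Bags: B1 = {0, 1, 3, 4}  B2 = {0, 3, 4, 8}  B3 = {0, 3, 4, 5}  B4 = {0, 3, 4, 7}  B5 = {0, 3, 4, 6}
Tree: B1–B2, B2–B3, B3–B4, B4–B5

No — vertex 2 appears in no bag.

A tree decomposition must satisfy three properties: every vertex lies in some bag; for every edge, both endpoints lie together in some bag; and for every vertex, the bags containing it form a connected subtree. Here vertex 2 appears in no bag, so the decomposition is invalid.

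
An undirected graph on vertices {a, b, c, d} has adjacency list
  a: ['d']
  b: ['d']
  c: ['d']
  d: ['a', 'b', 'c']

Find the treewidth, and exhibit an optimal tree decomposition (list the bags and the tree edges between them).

Each bag holds 2 vertices, so the decomposition has width 1, which upper-bounds the treewidth. Since G has at least one edge (e.g. c–d), it is not an edgeless graph, so tw(G) ≥ 1. Therefore the treewidth is 1.

Treewidth 1.
One optimal decomposition is:
Bags: B1 = {c, d}  B2 = {b, d}  B3 = {a, d}
Tree: B1–B2, B1–B3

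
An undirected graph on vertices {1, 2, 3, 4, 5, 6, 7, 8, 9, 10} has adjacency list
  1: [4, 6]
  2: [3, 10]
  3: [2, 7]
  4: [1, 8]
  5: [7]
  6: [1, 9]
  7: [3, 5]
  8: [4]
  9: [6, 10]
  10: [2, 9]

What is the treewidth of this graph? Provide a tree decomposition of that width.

Treewidth 1.
One such decomposition:
Bags: B1 = {4, 8}  B2 = {1, 4}  B3 = {1, 6}  B4 = {6, 9}  B5 = {9, 10}  B6 = {2, 10}  B7 = {2, 3}  B8 = {3, 7}  B9 = {5, 7}
Tree: B1–B2, B2–B3, B3–B4, B4–B5, B5–B6, B6–B7, B7–B8, B8–B9

The largest bag has 2 vertices, giving width 1; this decomposition certifies tw(G) ≤ 1. Since G has at least one edge (e.g. 8–4), it is not an edgeless graph, so tw(G) ≥ 1. Hence tw(G) = 1 exactly.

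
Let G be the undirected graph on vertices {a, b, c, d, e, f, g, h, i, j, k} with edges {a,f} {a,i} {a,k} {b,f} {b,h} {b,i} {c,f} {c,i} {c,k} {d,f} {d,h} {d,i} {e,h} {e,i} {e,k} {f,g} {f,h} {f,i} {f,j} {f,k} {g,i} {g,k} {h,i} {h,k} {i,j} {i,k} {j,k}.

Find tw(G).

A width-3 tree decomposition is:
Bags: B1 = {f, h, i, k}  B2 = {f, i, j, k}  B3 = {e, h, i, k}  B4 = {d, f, h, i}  B5 = {a, f, i, k}  B6 = {c, f, i, k}  B7 = {f, g, i, k}  B8 = {b, f, h, i}
Tree: B1–B2, B1–B3, B1–B4, B1–B5, B5–B6, B6–B7, B4–B8
Every bag has size at most 4, so the width is 4 − 1 = 3 and tw(G) ≤ 3. On the other hand G contains the 4-clique {e, h, i, k}. A clique must lie in a single bag of any decomposition, so no decomposition can have width below 3. Hence tw(G) = 3 exactly.

3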